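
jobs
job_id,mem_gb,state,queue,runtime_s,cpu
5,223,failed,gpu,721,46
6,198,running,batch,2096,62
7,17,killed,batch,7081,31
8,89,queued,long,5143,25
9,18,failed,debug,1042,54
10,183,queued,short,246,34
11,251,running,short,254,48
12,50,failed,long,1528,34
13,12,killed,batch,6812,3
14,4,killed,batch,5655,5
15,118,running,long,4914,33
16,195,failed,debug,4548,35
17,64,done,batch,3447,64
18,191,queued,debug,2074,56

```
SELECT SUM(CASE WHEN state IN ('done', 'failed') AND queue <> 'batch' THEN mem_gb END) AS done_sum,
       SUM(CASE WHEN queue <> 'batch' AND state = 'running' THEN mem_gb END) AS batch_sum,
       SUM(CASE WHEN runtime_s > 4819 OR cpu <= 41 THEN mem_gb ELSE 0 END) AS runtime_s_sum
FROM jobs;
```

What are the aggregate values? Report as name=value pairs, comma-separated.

[done_sum: state IN ('done', 'failed') AND queue <> 'batch']
job_id=5: ✓ → 223
job_id=6: ✗
job_id=7: ✗
job_id=8: ✗
job_id=9: ✓ → 18
job_id=10: ✗
job_id=11: ✗
job_id=12: ✓ → 50
job_id=13: ✗
job_id=14: ✗
job_id=15: ✗
job_id=16: ✓ → 195
job_id=17: ✗
job_id=18: ✗
done_sum = 223 + 18 + 50 + 195 = 486
—
[batch_sum: queue <> 'batch' AND state = 'running']
job_id=5: ✗
job_id=6: ✗
job_id=7: ✗
job_id=8: ✗
job_id=9: ✗
job_id=10: ✗
job_id=11: ✓ → 251
job_id=12: ✗
job_id=13: ✗
job_id=14: ✗
job_id=15: ✓ → 118
job_id=16: ✗
job_id=17: ✗
job_id=18: ✗
batch_sum = 251 + 118 = 369
—
[runtime_s_sum: runtime_s > 4819 OR cpu <= 41]
job_id=5: ✗
job_id=6: ✗
job_id=7: ✓ → 17
job_id=8: ✓ → 89
job_id=9: ✗
job_id=10: ✓ → 183
job_id=11: ✗
job_id=12: ✓ → 50
job_id=13: ✓ → 12
job_id=14: ✓ → 4
job_id=15: ✓ → 118
job_id=16: ✓ → 195
job_id=17: ✗
job_id=18: ✗
runtime_s_sum = 17 + 89 + 183 + 50 + 12 + 4 + 118 + 195 = 668

done_sum=486, batch_sum=369, runtime_s_sum=668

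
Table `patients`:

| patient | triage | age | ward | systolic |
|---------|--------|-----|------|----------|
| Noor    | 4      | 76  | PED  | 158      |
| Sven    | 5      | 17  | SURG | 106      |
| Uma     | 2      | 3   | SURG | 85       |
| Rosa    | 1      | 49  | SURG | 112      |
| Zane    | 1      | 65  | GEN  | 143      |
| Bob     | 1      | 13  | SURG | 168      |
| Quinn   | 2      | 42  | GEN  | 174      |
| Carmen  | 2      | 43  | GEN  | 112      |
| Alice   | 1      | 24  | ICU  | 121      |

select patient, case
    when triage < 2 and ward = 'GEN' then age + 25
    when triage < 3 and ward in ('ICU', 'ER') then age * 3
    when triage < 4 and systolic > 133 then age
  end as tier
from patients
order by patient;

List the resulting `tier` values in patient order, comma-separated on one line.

patient=Alice: triage < 3 and ward in ('ICU', 'ER') → 72
patient=Bob: triage < 4 and systolic > 133 → 13
patient=Carmen: (no match → NULL) → NULL
patient=Noor: (no match → NULL) → NULL
patient=Quinn: triage < 4 and systolic > 133 → 42
patient=Rosa: (no match → NULL) → NULL
patient=Sven: (no match → NULL) → NULL
patient=Uma: (no match → NULL) → NULL
patient=Zane: triage < 2 and ward = 'GEN' → 90

72, 13, NULL, NULL, 42, NULL, NULL, NULL, 90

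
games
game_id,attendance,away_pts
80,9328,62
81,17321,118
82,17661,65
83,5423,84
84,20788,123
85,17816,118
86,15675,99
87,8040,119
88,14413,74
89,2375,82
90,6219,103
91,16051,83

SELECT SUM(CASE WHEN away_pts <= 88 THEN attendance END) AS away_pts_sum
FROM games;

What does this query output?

game_id=80: ✓ → 9328
game_id=81: ✗
game_id=82: ✓ → 17661
game_id=83: ✓ → 5423
game_id=84: ✗
game_id=85: ✗
game_id=86: ✗
game_id=87: ✗
game_id=88: ✓ → 14413
game_id=89: ✓ → 2375
game_id=90: ✗
game_id=91: ✓ → 16051
away_pts_sum = 9328 + 17661 + 5423 + 14413 + 2375 + 16051 = 65251

65251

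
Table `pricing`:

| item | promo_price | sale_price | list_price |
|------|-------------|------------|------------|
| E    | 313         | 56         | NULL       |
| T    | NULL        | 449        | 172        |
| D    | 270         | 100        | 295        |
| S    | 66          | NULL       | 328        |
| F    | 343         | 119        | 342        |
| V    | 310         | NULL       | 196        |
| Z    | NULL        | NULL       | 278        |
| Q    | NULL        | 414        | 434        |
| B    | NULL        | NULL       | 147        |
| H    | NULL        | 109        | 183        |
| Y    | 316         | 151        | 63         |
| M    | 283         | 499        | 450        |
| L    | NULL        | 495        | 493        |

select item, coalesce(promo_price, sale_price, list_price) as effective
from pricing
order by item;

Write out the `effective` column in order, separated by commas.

147, 270, 313, 343, 109, 495, 283, 414, 66, 449, 310, 316, 278

item=B: promo_price=NULL, sale_price=NULL, list_price=147 → 147
item=D: promo_price=270 → 270
item=E: promo_price=313 → 313
item=F: promo_price=343 → 343
item=H: promo_price=NULL, sale_price=109 → 109
item=L: promo_price=NULL, sale_price=495 → 495
item=M: promo_price=283 → 283
item=Q: promo_price=NULL, sale_price=414 → 414
item=S: promo_price=66 → 66
item=T: promo_price=NULL, sale_price=449 → 449
item=V: promo_price=310 → 310
item=Y: promo_price=316 → 316
item=Z: promo_price=NULL, sale_price=NULL, list_price=278 → 278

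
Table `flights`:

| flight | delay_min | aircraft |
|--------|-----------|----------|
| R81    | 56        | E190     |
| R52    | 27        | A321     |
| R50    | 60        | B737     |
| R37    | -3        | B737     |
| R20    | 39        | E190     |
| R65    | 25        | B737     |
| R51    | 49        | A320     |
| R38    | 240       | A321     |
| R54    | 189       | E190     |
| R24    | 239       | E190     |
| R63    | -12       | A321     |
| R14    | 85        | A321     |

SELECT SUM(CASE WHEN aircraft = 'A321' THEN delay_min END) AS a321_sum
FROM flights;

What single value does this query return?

flight=R81: ✗
flight=R52: ✓ → 27
flight=R50: ✗
flight=R37: ✗
flight=R20: ✗
flight=R65: ✗
flight=R51: ✗
flight=R38: ✓ → 240
flight=R54: ✗
flight=R24: ✗
flight=R63: ✓ → -12
flight=R14: ✓ → 85
a321_sum = 27 + 240 + -12 + 85 = 340

340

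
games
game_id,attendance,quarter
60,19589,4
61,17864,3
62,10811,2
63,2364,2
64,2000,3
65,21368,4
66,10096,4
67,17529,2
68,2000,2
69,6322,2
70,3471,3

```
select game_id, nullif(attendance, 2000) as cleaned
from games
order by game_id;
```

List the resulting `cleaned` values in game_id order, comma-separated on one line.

game_id=60: attendance=19589 vs 2000: differ → 19589
game_id=61: attendance=17864 vs 2000: differ → 17864
game_id=62: attendance=10811 vs 2000: differ → 10811
game_id=63: attendance=2364 vs 2000: differ → 2364
game_id=64: attendance=2000 vs 2000: equal → NULL
game_id=65: attendance=21368 vs 2000: differ → 21368
game_id=66: attendance=10096 vs 2000: differ → 10096
game_id=67: attendance=17529 vs 2000: differ → 17529
game_id=68: attendance=2000 vs 2000: equal → NULL
game_id=69: attendance=6322 vs 2000: differ → 6322
game_id=70: attendance=3471 vs 2000: differ → 3471

19589, 17864, 10811, 2364, NULL, 21368, 10096, 17529, NULL, 6322, 3471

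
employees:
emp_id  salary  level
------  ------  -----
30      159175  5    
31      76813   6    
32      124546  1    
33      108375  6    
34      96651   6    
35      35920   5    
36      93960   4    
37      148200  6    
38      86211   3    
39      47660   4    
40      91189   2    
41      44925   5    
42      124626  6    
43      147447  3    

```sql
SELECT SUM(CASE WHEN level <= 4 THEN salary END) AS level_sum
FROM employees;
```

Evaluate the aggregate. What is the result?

emp_id=30: ✗
emp_id=31: ✗
emp_id=32: ✓ → 124546
emp_id=33: ✗
emp_id=34: ✗
emp_id=35: ✗
emp_id=36: ✓ → 93960
emp_id=37: ✗
emp_id=38: ✓ → 86211
emp_id=39: ✓ → 47660
emp_id=40: ✓ → 91189
emp_id=41: ✗
emp_id=42: ✗
emp_id=43: ✓ → 147447
level_sum = 124546 + 93960 + 86211 + 47660 + 91189 + 147447 = 591013

591013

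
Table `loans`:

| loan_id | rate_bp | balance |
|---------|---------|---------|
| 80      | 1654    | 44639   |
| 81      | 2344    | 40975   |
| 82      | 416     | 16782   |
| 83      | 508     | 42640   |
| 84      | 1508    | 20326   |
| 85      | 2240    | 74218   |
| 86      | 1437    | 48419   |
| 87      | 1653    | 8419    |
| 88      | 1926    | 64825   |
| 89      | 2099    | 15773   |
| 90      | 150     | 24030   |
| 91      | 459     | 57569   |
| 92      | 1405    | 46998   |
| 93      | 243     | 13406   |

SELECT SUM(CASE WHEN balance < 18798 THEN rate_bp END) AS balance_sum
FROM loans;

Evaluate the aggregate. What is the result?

loan_id=80: ✗
loan_id=81: ✗
loan_id=82: ✓ → 416
loan_id=83: ✗
loan_id=84: ✗
loan_id=85: ✗
loan_id=86: ✗
loan_id=87: ✓ → 1653
loan_id=88: ✗
loan_id=89: ✓ → 2099
loan_id=90: ✗
loan_id=91: ✗
loan_id=92: ✗
loan_id=93: ✓ → 243
balance_sum = 416 + 1653 + 2099 + 243 = 4411

4411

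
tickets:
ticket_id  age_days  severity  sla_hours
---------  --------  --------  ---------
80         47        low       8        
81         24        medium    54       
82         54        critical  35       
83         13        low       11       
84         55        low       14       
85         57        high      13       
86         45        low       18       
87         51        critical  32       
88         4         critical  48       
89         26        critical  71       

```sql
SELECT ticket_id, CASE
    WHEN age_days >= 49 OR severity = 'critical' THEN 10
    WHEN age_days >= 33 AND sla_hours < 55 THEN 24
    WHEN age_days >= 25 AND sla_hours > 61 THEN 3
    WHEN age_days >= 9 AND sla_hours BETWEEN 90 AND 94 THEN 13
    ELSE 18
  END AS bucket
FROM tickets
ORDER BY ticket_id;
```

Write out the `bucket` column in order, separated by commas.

ticket_id=80: age_days >= 33 AND sla_hours < 55 → 24
ticket_id=81: ELSE → 18
ticket_id=82: age_days >= 49 OR severity = 'critical' → 10
ticket_id=83: ELSE → 18
ticket_id=84: age_days >= 49 OR severity = 'critical' → 10
ticket_id=85: age_days >= 49 OR severity = 'critical' → 10
ticket_id=86: age_days >= 33 AND sla_hours < 55 → 24
ticket_id=87: age_days >= 49 OR severity = 'critical' → 10
ticket_id=88: age_days >= 49 OR severity = 'critical' → 10
ticket_id=89: age_days >= 49 OR severity = 'critical' → 10

24, 18, 10, 18, 10, 10, 24, 10, 10, 10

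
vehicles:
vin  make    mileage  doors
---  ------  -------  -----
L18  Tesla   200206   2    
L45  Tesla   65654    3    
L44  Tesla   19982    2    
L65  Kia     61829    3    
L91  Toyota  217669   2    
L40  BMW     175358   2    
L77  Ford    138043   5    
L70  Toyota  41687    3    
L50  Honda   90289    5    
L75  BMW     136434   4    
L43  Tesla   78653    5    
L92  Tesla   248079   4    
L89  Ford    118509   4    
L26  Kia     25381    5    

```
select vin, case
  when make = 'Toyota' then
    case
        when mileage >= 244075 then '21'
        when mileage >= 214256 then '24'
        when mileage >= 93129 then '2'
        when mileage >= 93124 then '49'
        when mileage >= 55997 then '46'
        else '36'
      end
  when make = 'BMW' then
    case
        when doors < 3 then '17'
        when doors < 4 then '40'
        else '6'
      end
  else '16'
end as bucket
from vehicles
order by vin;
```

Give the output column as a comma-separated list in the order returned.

16, 16, 17, 16, 16, 16, 16, 16, 36, 6, 16, 16, 24, 16

vin=L18: make='Tesla' → outer ELSE → 16
vin=L26: make='Kia' → outer ELSE → 16
vin=L40: make='BMW' → inner[doors < 3] → 17
vin=L43: make='Tesla' → outer ELSE → 16
vin=L44: make='Tesla' → outer ELSE → 16
vin=L45: make='Tesla' → outer ELSE → 16
vin=L50: make='Honda' → outer ELSE → 16
vin=L65: make='Kia' → outer ELSE → 16
vin=L70: make='Toyota' → inner[ELSE] → 36
vin=L75: make='BMW' → inner[ELSE] → 6
vin=L77: make='Ford' → outer ELSE → 16
vin=L89: make='Ford' → outer ELSE → 16
vin=L91: make='Toyota' → inner[mileage >= 214256] → 24
vin=L92: make='Tesla' → outer ELSE → 16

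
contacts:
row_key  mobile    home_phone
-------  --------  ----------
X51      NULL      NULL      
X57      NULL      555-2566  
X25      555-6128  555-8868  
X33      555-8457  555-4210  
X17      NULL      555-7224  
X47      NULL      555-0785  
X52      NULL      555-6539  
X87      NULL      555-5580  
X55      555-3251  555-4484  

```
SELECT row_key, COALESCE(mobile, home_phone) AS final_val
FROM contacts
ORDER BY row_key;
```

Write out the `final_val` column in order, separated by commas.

row_key=X17: mobile=NULL, home_phone=555-7224 → 555-7224
row_key=X25: mobile=555-6128 → 555-6128
row_key=X33: mobile=555-8457 → 555-8457
row_key=X47: mobile=NULL, home_phone=555-0785 → 555-0785
row_key=X51: mobile=NULL, home_phone=NULL (all NULL) → NULL
row_key=X52: mobile=NULL, home_phone=555-6539 → 555-6539
row_key=X55: mobile=555-3251 → 555-3251
row_key=X57: mobile=NULL, home_phone=555-2566 → 555-2566
row_key=X87: mobile=NULL, home_phone=555-5580 → 555-5580

555-7224, 555-6128, 555-8457, 555-0785, NULL, 555-6539, 555-3251, 555-2566, 555-5580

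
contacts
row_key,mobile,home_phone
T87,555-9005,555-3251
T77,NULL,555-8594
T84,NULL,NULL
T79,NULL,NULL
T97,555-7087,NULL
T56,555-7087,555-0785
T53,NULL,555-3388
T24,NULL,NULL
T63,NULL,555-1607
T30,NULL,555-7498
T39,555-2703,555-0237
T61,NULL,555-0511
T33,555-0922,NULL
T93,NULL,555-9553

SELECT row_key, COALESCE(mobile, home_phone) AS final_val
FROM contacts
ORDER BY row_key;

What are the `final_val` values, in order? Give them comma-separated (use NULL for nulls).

NULL, 555-7498, 555-0922, 555-2703, 555-3388, 555-7087, 555-0511, 555-1607, 555-8594, NULL, NULL, 555-9005, 555-9553, 555-7087

row_key=T24: mobile=NULL, home_phone=NULL (all NULL) → NULL
row_key=T30: mobile=NULL, home_phone=555-7498 → 555-7498
row_key=T33: mobile=555-0922 → 555-0922
row_key=T39: mobile=555-2703 → 555-2703
row_key=T53: mobile=NULL, home_phone=555-3388 → 555-3388
row_key=T56: mobile=555-7087 → 555-7087
row_key=T61: mobile=NULL, home_phone=555-0511 → 555-0511
row_key=T63: mobile=NULL, home_phone=555-1607 → 555-1607
row_key=T77: mobile=NULL, home_phone=555-8594 → 555-8594
row_key=T79: mobile=NULL, home_phone=NULL (all NULL) → NULL
row_key=T84: mobile=NULL, home_phone=NULL (all NULL) → NULL
row_key=T87: mobile=555-9005 → 555-9005
row_key=T93: mobile=NULL, home_phone=555-9553 → 555-9553
row_key=T97: mobile=555-7087 → 555-7087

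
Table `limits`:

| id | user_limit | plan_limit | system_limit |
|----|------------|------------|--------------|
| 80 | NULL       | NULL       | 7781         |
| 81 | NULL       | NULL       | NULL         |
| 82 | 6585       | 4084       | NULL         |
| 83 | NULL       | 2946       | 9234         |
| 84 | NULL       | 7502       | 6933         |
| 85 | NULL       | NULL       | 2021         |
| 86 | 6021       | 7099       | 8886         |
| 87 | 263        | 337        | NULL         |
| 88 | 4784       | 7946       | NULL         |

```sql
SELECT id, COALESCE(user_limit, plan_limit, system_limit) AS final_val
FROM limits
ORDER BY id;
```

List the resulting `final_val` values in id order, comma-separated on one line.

id=80: user_limit=NULL, plan_limit=NULL, system_limit=7781 → 7781
id=81: user_limit=NULL, plan_limit=NULL, system_limit=NULL (all NULL) → NULL
id=82: user_limit=6585 → 6585
id=83: user_limit=NULL, plan_limit=2946 → 2946
id=84: user_limit=NULL, plan_limit=7502 → 7502
id=85: user_limit=NULL, plan_limit=NULL, system_limit=2021 → 2021
id=86: user_limit=6021 → 6021
id=87: user_limit=263 → 263
id=88: user_limit=4784 → 4784

7781, NULL, 6585, 2946, 7502, 2021, 6021, 263, 4784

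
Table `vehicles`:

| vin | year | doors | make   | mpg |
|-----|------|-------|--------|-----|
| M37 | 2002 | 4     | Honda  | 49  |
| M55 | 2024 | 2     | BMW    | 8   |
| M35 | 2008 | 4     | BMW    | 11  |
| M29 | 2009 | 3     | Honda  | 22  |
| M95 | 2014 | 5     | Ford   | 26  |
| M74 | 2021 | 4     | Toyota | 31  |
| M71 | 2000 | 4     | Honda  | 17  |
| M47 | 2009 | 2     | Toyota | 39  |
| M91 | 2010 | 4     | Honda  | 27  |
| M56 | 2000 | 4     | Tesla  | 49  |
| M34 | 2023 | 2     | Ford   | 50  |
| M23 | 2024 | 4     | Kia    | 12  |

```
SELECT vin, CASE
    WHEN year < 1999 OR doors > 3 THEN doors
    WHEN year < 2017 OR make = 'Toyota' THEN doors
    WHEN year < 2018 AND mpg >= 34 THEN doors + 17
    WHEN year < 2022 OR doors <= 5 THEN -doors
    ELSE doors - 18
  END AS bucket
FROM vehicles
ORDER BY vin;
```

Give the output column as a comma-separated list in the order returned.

4, 3, -2, 4, 4, 2, -2, 4, 4, 4, 4, 5

vin=M23: year < 1999 OR doors > 3 → 4
vin=M29: year < 2017 OR make = 'Toyota' → 3
vin=M34: year < 2022 OR doors <= 5 → -2
vin=M35: year < 1999 OR doors > 3 → 4
vin=M37: year < 1999 OR doors > 3 → 4
vin=M47: year < 2017 OR make = 'Toyota' → 2
vin=M55: year < 2022 OR doors <= 5 → -2
vin=M56: year < 1999 OR doors > 3 → 4
vin=M71: year < 1999 OR doors > 3 → 4
vin=M74: year < 1999 OR doors > 3 → 4
vin=M91: year < 1999 OR doors > 3 → 4
vin=M95: year < 1999 OR doors > 3 → 5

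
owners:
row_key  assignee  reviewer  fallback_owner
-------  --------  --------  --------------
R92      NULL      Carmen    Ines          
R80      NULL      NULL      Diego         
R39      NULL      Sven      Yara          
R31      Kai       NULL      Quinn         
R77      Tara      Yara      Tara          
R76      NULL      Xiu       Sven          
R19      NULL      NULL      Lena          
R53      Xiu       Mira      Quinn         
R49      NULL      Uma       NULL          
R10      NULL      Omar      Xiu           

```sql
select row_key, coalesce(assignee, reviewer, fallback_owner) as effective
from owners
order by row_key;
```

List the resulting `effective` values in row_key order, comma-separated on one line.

Omar, Lena, Kai, Sven, Uma, Xiu, Xiu, Tara, Diego, Carmen

row_key=R10: assignee=NULL, reviewer=Omar → Omar
row_key=R19: assignee=NULL, reviewer=NULL, fallback_owner=Lena → Lena
row_key=R31: assignee=Kai → Kai
row_key=R39: assignee=NULL, reviewer=Sven → Sven
row_key=R49: assignee=NULL, reviewer=Uma → Uma
row_key=R53: assignee=Xiu → Xiu
row_key=R76: assignee=NULL, reviewer=Xiu → Xiu
row_key=R77: assignee=Tara → Tara
row_key=R80: assignee=NULL, reviewer=NULL, fallback_owner=Diego → Diego
row_key=R92: assignee=NULL, reviewer=Carmen → Carmen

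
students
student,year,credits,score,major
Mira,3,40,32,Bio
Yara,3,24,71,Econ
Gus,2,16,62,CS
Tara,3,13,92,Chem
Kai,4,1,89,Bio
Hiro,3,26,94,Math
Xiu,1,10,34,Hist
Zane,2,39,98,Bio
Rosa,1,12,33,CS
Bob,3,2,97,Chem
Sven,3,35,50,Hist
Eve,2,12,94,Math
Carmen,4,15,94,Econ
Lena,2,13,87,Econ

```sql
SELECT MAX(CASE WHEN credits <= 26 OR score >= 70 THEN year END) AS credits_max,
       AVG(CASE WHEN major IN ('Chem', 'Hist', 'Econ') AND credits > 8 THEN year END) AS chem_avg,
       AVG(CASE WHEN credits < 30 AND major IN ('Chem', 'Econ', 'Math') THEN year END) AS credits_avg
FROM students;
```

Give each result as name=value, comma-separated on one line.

[credits_max: credits <= 26 OR score >= 70]
student=Mira: ✗
student=Yara: ✓ → 3
student=Gus: ✓ → 2
student=Tara: ✓ → 3
student=Kai: ✓ → 4
student=Hiro: ✓ → 3
student=Xiu: ✓ → 1
student=Zane: ✓ → 2
student=Rosa: ✓ → 1
student=Bob: ✓ → 3
student=Sven: ✗
student=Eve: ✓ → 2
student=Carmen: ✓ → 4
student=Lena: ✓ → 2
credits_max = MAX(3, 2, 3, 4, 3, 1, 2, 1, 3, 2, 4, 2) = 4
—
[chem_avg: major IN ('Chem', 'Hist', 'Econ') AND credits > 8]
student=Mira: ✗
student=Yara: ✓ → 3
student=Gus: ✗
student=Tara: ✓ → 3
student=Kai: ✗
student=Hiro: ✗
student=Xiu: ✓ → 1
student=Zane: ✗
student=Rosa: ✗
student=Bob: ✗
student=Sven: ✓ → 3
student=Eve: ✗
student=Carmen: ✓ → 4
student=Lena: ✓ → 2
chem_avg = (3 + 3 + 1 + 3 + 4 + 2) / 6 = 2.6666666667
—
[credits_avg: credits < 30 AND major IN ('Chem', 'Econ', 'Math')]
student=Mira: ✗
student=Yara: ✓ → 3
student=Gus: ✗
student=Tara: ✓ → 3
student=Kai: ✗
student=Hiro: ✓ → 3
student=Xiu: ✗
student=Zane: ✗
student=Rosa: ✗
student=Bob: ✓ → 3
student=Sven: ✗
student=Eve: ✓ → 2
student=Carmen: ✓ → 4
student=Lena: ✓ → 2
credits_avg = (3 + 3 + 3 + 3 + 2 + 4 + 2) / 7 = 2.8571428571

credits_max=4, chem_avg=2.6666666667, credits_avg=2.8571428571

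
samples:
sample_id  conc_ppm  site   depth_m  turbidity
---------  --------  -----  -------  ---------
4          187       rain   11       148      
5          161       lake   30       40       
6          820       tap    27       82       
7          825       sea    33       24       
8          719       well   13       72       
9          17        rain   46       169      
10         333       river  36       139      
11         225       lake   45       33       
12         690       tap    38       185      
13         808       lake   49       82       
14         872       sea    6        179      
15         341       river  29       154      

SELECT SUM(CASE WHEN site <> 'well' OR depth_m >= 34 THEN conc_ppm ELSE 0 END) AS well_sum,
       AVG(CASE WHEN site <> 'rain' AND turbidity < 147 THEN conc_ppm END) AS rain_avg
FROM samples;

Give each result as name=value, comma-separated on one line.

well_sum=5279, rain_avg=555.8571428571

[well_sum: site <> 'well' OR depth_m >= 34]
sample_id=4: ✓ → 187
sample_id=5: ✓ → 161
sample_id=6: ✓ → 820
sample_id=7: ✓ → 825
sample_id=8: ✗
sample_id=9: ✓ → 17
sample_id=10: ✓ → 333
sample_id=11: ✓ → 225
sample_id=12: ✓ → 690
sample_id=13: ✓ → 808
sample_id=14: ✓ → 872
sample_id=15: ✓ → 341
well_sum = 187 + 161 + 820 + 825 + 17 + 333 + 225 + 690 + 808 + 872 + 341 = 5279
—
[rain_avg: site <> 'rain' AND turbidity < 147]
sample_id=4: ✗
sample_id=5: ✓ → 161
sample_id=6: ✓ → 820
sample_id=7: ✓ → 825
sample_id=8: ✓ → 719
sample_id=9: ✗
sample_id=10: ✓ → 333
sample_id=11: ✓ → 225
sample_id=12: ✗
sample_id=13: ✓ → 808
sample_id=14: ✗
sample_id=15: ✗
rain_avg = (161 + 820 + 825 + 719 + 333 + 225 + 808) / 7 = 555.8571428571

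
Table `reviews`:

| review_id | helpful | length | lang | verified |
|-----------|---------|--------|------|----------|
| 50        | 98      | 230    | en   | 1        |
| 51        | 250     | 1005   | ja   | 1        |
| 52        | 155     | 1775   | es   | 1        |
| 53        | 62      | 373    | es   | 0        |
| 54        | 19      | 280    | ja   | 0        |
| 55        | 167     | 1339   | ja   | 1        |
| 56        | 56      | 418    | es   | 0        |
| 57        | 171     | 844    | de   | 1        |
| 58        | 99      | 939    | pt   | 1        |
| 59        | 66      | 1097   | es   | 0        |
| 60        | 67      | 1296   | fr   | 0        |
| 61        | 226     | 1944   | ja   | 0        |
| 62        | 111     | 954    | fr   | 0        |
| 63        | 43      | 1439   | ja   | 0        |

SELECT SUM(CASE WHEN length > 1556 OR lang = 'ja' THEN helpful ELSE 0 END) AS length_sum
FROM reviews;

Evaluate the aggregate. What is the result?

review_id=50: ✗
review_id=51: ✓ → 250
review_id=52: ✓ → 155
review_id=53: ✗
review_id=54: ✓ → 19
review_id=55: ✓ → 167
review_id=56: ✗
review_id=57: ✗
review_id=58: ✗
review_id=59: ✗
review_id=60: ✗
review_id=61: ✓ → 226
review_id=62: ✗
review_id=63: ✓ → 43
length_sum = 250 + 155 + 19 + 167 + 226 + 43 = 860

860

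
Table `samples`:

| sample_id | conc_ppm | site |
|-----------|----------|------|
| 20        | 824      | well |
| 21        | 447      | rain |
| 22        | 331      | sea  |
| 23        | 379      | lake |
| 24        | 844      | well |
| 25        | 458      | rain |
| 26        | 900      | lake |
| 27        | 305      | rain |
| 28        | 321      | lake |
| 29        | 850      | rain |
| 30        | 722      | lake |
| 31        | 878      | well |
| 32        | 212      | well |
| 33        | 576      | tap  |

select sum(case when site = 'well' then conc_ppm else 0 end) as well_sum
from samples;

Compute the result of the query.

sample_id=20: ✓ → 824
sample_id=21: ✗
sample_id=22: ✗
sample_id=23: ✗
sample_id=24: ✓ → 844
sample_id=25: ✗
sample_id=26: ✗
sample_id=27: ✗
sample_id=28: ✗
sample_id=29: ✗
sample_id=30: ✗
sample_id=31: ✓ → 878
sample_id=32: ✓ → 212
sample_id=33: ✗
well_sum = 824 + 844 + 878 + 212 = 2758

2758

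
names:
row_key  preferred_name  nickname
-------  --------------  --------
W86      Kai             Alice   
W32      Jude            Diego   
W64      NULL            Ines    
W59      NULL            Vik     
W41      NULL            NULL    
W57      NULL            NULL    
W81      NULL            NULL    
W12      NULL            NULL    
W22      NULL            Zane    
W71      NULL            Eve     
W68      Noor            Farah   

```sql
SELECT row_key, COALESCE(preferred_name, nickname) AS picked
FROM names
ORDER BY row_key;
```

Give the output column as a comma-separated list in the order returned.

NULL, Zane, Jude, NULL, NULL, Vik, Ines, Noor, Eve, NULL, Kai

row_key=W12: preferred_name=NULL, nickname=NULL (all NULL) → NULL
row_key=W22: preferred_name=NULL, nickname=Zane → Zane
row_key=W32: preferred_name=Jude → Jude
row_key=W41: preferred_name=NULL, nickname=NULL (all NULL) → NULL
row_key=W57: preferred_name=NULL, nickname=NULL (all NULL) → NULL
row_key=W59: preferred_name=NULL, nickname=Vik → Vik
row_key=W64: preferred_name=NULL, nickname=Ines → Ines
row_key=W68: preferred_name=Noor → Noor
row_key=W71: preferred_name=NULL, nickname=Eve → Eve
row_key=W81: preferred_name=NULL, nickname=NULL (all NULL) → NULL
row_key=W86: preferred_name=Kai → Kai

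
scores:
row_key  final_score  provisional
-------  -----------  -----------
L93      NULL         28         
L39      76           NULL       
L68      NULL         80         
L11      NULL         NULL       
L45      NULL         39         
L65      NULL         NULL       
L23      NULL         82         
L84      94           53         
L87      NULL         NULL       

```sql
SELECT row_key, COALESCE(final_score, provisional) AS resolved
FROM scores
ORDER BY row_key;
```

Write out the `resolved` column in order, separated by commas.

NULL, 82, 76, 39, NULL, 80, 94, NULL, 28

row_key=L11: final_score=NULL, provisional=NULL (all NULL) → NULL
row_key=L23: final_score=NULL, provisional=82 → 82
row_key=L39: final_score=76 → 76
row_key=L45: final_score=NULL, provisional=39 → 39
row_key=L65: final_score=NULL, provisional=NULL (all NULL) → NULL
row_key=L68: final_score=NULL, provisional=80 → 80
row_key=L84: final_score=94 → 94
row_key=L87: final_score=NULL, provisional=NULL (all NULL) → NULL
row_key=L93: final_score=NULL, provisional=28 → 28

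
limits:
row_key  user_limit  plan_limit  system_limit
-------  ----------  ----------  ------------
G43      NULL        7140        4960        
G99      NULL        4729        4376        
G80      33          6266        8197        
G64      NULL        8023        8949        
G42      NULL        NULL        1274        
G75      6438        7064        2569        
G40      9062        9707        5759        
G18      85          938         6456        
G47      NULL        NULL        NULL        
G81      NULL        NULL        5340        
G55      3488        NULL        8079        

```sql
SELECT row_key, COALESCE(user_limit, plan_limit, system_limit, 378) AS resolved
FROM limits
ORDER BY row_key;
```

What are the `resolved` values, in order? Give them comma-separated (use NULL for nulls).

row_key=G18: user_limit=85 → 85
row_key=G40: user_limit=9062 → 9062
row_key=G42: user_limit=NULL, plan_limit=NULL, system_limit=1274 → 1274
row_key=G43: user_limit=NULL, plan_limit=7140 → 7140
row_key=G47: user_limit=NULL, plan_limit=NULL, system_limit=NULL, → literal 378 → 378
row_key=G55: user_limit=3488 → 3488
row_key=G64: user_limit=NULL, plan_limit=8023 → 8023
row_key=G75: user_limit=6438 → 6438
row_key=G80: user_limit=33 → 33
row_key=G81: user_limit=NULL, plan_limit=NULL, system_limit=5340 → 5340
row_key=G99: user_limit=NULL, plan_limit=4729 → 4729

85, 9062, 1274, 7140, 378, 3488, 8023, 6438, 33, 5340, 4729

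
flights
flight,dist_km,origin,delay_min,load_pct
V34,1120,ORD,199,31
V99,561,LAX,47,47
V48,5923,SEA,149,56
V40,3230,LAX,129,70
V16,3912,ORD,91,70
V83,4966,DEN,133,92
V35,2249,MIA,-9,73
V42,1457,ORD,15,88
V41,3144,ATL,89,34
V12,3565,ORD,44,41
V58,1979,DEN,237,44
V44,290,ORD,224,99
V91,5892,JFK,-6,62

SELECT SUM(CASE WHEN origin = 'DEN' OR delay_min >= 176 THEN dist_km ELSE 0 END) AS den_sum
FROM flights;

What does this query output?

8355

flight=V34: ✓ → 1120
flight=V99: ✗
flight=V48: ✗
flight=V40: ✗
flight=V16: ✗
flight=V83: ✓ → 4966
flight=V35: ✗
flight=V42: ✗
flight=V41: ✗
flight=V12: ✗
flight=V58: ✓ → 1979
flight=V44: ✓ → 290
flight=V91: ✗
den_sum = 1120 + 4966 + 1979 + 290 = 8355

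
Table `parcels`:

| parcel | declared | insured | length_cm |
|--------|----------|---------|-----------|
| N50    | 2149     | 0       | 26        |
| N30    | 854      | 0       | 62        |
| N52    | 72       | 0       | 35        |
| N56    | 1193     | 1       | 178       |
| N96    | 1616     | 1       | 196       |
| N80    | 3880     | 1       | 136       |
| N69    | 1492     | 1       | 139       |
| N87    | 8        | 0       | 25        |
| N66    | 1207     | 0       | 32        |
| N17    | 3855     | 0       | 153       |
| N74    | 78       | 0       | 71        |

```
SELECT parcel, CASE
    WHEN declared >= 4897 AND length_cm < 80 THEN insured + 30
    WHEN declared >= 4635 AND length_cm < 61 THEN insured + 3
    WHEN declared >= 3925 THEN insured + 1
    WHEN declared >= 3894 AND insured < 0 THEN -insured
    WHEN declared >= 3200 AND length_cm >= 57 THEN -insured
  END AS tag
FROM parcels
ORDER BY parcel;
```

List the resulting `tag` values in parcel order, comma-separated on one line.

0, NULL, NULL, NULL, NULL, NULL, NULL, NULL, -1, NULL, NULL

parcel=N17: declared >= 3200 AND length_cm >= 57 → 0
parcel=N30: (no match → NULL) → NULL
parcel=N50: (no match → NULL) → NULL
parcel=N52: (no match → NULL) → NULL
parcel=N56: (no match → NULL) → NULL
parcel=N66: (no match → NULL) → NULL
parcel=N69: (no match → NULL) → NULL
parcel=N74: (no match → NULL) → NULL
parcel=N80: declared >= 3200 AND length_cm >= 57 → -1
parcel=N87: (no match → NULL) → NULL
parcel=N96: (no match → NULL) → NULL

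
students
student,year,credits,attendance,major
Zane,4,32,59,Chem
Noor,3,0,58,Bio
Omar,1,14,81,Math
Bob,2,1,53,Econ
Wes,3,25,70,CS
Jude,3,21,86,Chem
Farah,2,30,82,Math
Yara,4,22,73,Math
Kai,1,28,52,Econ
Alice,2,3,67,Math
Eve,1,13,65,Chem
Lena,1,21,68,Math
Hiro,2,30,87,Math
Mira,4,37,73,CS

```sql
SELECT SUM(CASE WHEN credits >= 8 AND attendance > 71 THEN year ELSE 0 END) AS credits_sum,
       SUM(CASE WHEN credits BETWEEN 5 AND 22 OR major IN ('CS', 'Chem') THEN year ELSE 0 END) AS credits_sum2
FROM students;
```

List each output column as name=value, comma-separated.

credits_sum=16, credits_sum2=21

[credits_sum: credits >= 8 AND attendance > 71]
student=Zane: ✗
student=Noor: ✗
student=Omar: ✓ → 1
student=Bob: ✗
student=Wes: ✗
student=Jude: ✓ → 3
student=Farah: ✓ → 2
student=Yara: ✓ → 4
student=Kai: ✗
student=Alice: ✗
student=Eve: ✗
student=Lena: ✗
student=Hiro: ✓ → 2
student=Mira: ✓ → 4
credits_sum = 1 + 3 + 2 + 4 + 2 + 4 = 16
—
[credits_sum2: credits BETWEEN 5 AND 22 OR major IN ('CS', 'Chem')]
student=Zane: ✓ → 4
student=Noor: ✗
student=Omar: ✓ → 1
student=Bob: ✗
student=Wes: ✓ → 3
student=Jude: ✓ → 3
student=Farah: ✗
student=Yara: ✓ → 4
student=Kai: ✗
student=Alice: ✗
student=Eve: ✓ → 1
student=Lena: ✓ → 1
student=Hiro: ✗
student=Mira: ✓ → 4
credits_sum2 = 4 + 1 + 3 + 3 + 4 + 1 + 1 + 4 = 21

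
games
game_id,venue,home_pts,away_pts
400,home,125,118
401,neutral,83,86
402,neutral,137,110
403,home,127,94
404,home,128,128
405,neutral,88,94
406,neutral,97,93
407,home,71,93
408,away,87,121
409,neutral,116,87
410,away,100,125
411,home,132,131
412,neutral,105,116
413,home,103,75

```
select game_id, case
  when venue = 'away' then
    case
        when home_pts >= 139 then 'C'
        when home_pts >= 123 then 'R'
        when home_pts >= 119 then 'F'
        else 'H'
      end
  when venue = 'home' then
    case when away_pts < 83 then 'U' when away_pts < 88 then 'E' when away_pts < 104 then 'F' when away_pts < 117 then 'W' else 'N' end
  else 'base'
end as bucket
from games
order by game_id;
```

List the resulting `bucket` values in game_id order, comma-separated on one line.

N, base, base, F, N, base, base, F, H, base, H, N, base, U

game_id=400: venue='home' → inner[ELSE] → N
game_id=401: venue='neutral' → outer ELSE → base
game_id=402: venue='neutral' → outer ELSE → base
game_id=403: venue='home' → inner[away_pts < 104] → F
game_id=404: venue='home' → inner[ELSE] → N
game_id=405: venue='neutral' → outer ELSE → base
game_id=406: venue='neutral' → outer ELSE → base
game_id=407: venue='home' → inner[away_pts < 104] → F
game_id=408: venue='away' → inner[ELSE] → H
game_id=409: venue='neutral' → outer ELSE → base
game_id=410: venue='away' → inner[ELSE] → H
game_id=411: venue='home' → inner[ELSE] → N
game_id=412: venue='neutral' → outer ELSE → base
game_id=413: venue='home' → inner[away_pts < 83] → U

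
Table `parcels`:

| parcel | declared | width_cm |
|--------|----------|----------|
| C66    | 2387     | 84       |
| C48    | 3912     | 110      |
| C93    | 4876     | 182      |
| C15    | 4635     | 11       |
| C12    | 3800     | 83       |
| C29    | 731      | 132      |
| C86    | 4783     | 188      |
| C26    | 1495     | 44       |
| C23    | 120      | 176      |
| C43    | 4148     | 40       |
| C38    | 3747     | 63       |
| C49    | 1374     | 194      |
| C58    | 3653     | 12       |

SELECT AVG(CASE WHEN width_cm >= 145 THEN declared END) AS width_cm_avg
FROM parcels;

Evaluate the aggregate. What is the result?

2788.25

parcel=C66: ✗
parcel=C48: ✗
parcel=C93: ✓ → 4876
parcel=C15: ✗
parcel=C12: ✗
parcel=C29: ✗
parcel=C86: ✓ → 4783
parcel=C26: ✗
parcel=C23: ✓ → 120
parcel=C43: ✗
parcel=C38: ✗
parcel=C49: ✓ → 1374
parcel=C58: ✗
width_cm_avg = (4876 + 4783 + 120 + 1374) / 4 = 2788.25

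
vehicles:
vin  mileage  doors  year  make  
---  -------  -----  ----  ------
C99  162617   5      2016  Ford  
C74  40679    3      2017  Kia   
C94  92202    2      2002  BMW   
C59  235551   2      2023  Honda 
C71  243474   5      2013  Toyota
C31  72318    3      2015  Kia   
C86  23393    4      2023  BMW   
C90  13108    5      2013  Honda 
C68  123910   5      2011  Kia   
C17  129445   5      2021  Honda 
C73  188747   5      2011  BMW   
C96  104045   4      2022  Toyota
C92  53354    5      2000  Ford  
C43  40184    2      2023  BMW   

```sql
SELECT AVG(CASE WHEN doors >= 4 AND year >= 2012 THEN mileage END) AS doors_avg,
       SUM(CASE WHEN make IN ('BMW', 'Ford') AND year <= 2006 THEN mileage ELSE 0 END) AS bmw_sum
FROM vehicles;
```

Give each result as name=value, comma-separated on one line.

doors_avg=112680.3333333333, bmw_sum=145556

[doors_avg: doors >= 4 AND year >= 2012]
vin=C99: ✓ → 162617
vin=C74: ✗
vin=C94: ✗
vin=C59: ✗
vin=C71: ✓ → 243474
vin=C31: ✗
vin=C86: ✓ → 23393
vin=C90: ✓ → 13108
vin=C68: ✗
vin=C17: ✓ → 129445
vin=C73: ✗
vin=C96: ✓ → 104045
vin=C92: ✗
vin=C43: ✗
doors_avg = (162617 + 243474 + 23393 + 13108 + 129445 + 104045) / 6 = 112680.3333333333
—
[bmw_sum: make IN ('BMW', 'Ford') AND year <= 2006]
vin=C99: ✗
vin=C74: ✗
vin=C94: ✓ → 92202
vin=C59: ✗
vin=C71: ✗
vin=C31: ✗
vin=C86: ✗
vin=C90: ✗
vin=C68: ✗
vin=C17: ✗
vin=C73: ✗
vin=C96: ✗
vin=C92: ✓ → 53354
vin=C43: ✗
bmw_sum = 92202 + 53354 = 145556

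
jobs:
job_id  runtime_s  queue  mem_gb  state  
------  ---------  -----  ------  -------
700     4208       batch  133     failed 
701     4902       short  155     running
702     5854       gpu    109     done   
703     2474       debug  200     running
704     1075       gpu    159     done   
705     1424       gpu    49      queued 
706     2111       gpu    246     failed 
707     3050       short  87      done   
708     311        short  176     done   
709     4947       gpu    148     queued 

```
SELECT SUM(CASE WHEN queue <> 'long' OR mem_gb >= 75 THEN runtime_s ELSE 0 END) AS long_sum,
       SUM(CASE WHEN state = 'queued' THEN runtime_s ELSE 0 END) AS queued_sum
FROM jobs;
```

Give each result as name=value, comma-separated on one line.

long_sum=30356, queued_sum=6371

[long_sum: queue <> 'long' OR mem_gb >= 75]
job_id=700: ✓ → 4208
job_id=701: ✓ → 4902
job_id=702: ✓ → 5854
job_id=703: ✓ → 2474
job_id=704: ✓ → 1075
job_id=705: ✓ → 1424
job_id=706: ✓ → 2111
job_id=707: ✓ → 3050
job_id=708: ✓ → 311
job_id=709: ✓ → 4947
long_sum = 4208 + 4902 + 5854 + 2474 + 1075 + 1424 + 2111 + 3050 + 311 + 4947 = 30356
—
[queued_sum: state = 'queued']
job_id=700: ✗
job_id=701: ✗
job_id=702: ✗
job_id=703: ✗
job_id=704: ✗
job_id=705: ✓ → 1424
job_id=706: ✗
job_id=707: ✗
job_id=708: ✗
job_id=709: ✓ → 4947
queued_sum = 1424 + 4947 = 6371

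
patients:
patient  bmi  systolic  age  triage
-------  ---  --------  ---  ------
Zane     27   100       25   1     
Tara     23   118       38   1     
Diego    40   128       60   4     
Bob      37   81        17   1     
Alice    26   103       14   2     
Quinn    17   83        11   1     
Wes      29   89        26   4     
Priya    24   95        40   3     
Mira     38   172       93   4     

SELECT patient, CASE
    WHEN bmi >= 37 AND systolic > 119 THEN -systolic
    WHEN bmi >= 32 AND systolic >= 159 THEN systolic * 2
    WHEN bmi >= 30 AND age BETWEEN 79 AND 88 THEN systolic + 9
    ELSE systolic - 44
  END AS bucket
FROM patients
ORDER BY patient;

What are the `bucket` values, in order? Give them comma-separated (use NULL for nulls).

patient=Alice: ELSE → 59
patient=Bob: ELSE → 37
patient=Diego: bmi >= 37 AND systolic > 119 → -128
patient=Mira: bmi >= 37 AND systolic > 119 → -172
patient=Priya: ELSE → 51
patient=Quinn: ELSE → 39
patient=Tara: ELSE → 74
patient=Wes: ELSE → 45
patient=Zane: ELSE → 56

59, 37, -128, -172, 51, 39, 74, 45, 56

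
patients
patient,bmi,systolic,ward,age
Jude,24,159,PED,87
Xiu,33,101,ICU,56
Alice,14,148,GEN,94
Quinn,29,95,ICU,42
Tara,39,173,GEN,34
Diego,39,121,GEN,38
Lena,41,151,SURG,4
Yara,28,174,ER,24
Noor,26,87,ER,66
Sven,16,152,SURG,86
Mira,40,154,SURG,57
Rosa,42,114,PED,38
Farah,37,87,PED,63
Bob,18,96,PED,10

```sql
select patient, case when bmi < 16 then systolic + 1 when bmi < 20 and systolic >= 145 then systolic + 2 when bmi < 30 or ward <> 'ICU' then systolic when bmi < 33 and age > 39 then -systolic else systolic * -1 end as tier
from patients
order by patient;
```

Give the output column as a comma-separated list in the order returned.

patient=Alice: bmi < 16 → 149
patient=Bob: bmi < 30 or ward <> 'ICU' → 96
patient=Diego: bmi < 30 or ward <> 'ICU' → 121
patient=Farah: bmi < 30 or ward <> 'ICU' → 87
patient=Jude: bmi < 30 or ward <> 'ICU' → 159
patient=Lena: bmi < 30 or ward <> 'ICU' → 151
patient=Mira: bmi < 30 or ward <> 'ICU' → 154
patient=Noor: bmi < 30 or ward <> 'ICU' → 87
patient=Quinn: bmi < 30 or ward <> 'ICU' → 95
patient=Rosa: bmi < 30 or ward <> 'ICU' → 114
patient=Sven: bmi < 20 and systolic >= 145 → 154
patient=Tara: bmi < 30 or ward <> 'ICU' → 173
patient=Xiu: ELSE → -101
patient=Yara: bmi < 30 or ward <> 'ICU' → 174

149, 96, 121, 87, 159, 151, 154, 87, 95, 114, 154, 173, -101, 174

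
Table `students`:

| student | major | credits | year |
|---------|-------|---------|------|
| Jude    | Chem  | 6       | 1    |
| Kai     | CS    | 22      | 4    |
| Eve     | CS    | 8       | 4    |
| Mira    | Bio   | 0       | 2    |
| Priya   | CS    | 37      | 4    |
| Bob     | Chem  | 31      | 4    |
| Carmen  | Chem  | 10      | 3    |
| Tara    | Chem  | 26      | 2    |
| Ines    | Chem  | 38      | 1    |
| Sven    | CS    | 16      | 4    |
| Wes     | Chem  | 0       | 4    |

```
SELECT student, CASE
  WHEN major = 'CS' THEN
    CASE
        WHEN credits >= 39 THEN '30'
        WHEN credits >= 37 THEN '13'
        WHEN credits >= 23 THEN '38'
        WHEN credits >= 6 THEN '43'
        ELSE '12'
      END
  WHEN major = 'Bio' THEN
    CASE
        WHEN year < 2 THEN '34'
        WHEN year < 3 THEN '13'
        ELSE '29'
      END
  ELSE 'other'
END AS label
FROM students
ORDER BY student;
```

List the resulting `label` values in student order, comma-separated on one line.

other, other, 43, other, other, 43, 13, 13, 43, other, other

student=Bob: major='Chem' → outer ELSE → other
student=Carmen: major='Chem' → outer ELSE → other
student=Eve: major='CS' → inner[credits >= 6] → 43
student=Ines: major='Chem' → outer ELSE → other
student=Jude: major='Chem' → outer ELSE → other
student=Kai: major='CS' → inner[credits >= 6] → 43
student=Mira: major='Bio' → inner[year < 3] → 13
student=Priya: major='CS' → inner[credits >= 37] → 13
student=Sven: major='CS' → inner[credits >= 6] → 43
student=Tara: major='Chem' → outer ELSE → other
student=Wes: major='Chem' → outer ELSE → other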